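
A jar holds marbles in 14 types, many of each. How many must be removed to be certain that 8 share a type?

In the worst case you draw 7 of each of the 14 types: 14 × 7 = 98.
One more forces 8 of some type, so 98 + 1 = 99.

99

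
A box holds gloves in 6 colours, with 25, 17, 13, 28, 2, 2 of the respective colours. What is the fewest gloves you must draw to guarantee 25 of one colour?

83

In the worst case you take as many as possible of each colour without reaching 25: 24 + 17 + 13 + 24 + 2 + 2 = 82.
The next one must give 25 of some colour, so 82 + 1 = 83.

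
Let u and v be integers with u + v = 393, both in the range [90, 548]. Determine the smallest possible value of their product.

Since u + v is fixed, pushing one of them to its bound minimizes the product.
The extreme feasible split is u = 90, v = 303, giving uv = 27270.

27270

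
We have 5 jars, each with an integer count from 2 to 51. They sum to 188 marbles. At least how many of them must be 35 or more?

2

Each value short of 35 is at most 34, costing at least 51 − 34 = 17 against the maximum total of 255.
We can afford to lose at most 255 − 188 = 67, so at most ⌊67/17⌋ = 3 fall short, and at least 2 are ≥ 35.
Exactly 2 works: 2 values at 51 and 3 at 34 total 204; lower one of the high values by 16 (still ≥ 35) to hit 188.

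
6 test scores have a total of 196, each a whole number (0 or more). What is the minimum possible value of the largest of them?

Some value must be at least ⌈196/6⌉ = 33, since 6 × 32 = 192 < 196.
Equality holds with 4 values of 33 and 2 values of 32.

33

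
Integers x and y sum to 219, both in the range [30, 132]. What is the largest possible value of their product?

11990

With x + y fixed, xy peaks when the two are closest together.
Taking x = 109 and y = 110 (both in [30, 132]) gives xy = 11990.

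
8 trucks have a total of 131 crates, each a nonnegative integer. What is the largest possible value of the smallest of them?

If every one of the 8 were at least 17, the total would be at least 8 × 17 = 136 > 131.
Achievable: 5 of them at 16 and 3 at 17 total 131.

16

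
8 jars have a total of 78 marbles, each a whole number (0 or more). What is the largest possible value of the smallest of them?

9

If every one of the 8 were at least 10, the total would be at least 8 × 10 = 80 > 78.
Achievable: 2 of them at 9 and 6 at 10 total 78.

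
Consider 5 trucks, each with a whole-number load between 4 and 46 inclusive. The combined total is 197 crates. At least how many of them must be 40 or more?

If only k of them are at least 40, the other 5 − k are at most 39, so the total is at most k·46 + (5 − k)·39.
This must reach 197, so k·46 + (5 − k)·39 ≥ 197, giving k ≥ 1.
Exactly 1 works: 1 value at 46 and 4 at 39 total 202; lower one of the high values by 5 (still ≥ 40) to hit 197.

1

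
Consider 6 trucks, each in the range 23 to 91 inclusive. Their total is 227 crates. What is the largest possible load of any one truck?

91

Maximizing one value means minimizing the remaining 5.
The other 5 contribute at least 5 × 23 = 115, leaving at most 227 − 115 = 112.
But each truck is capped at 91, so the maximum is 91.
Achievable: one at 91 and the other 5 totalling 136, which fits since 5 × 23 ≤ 136 ≤ 5 × 91.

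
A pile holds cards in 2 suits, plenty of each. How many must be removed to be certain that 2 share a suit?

You could draw 1 of every suit without reaching 2 of any — 2 in all.
One more forces 2 of some suit, so 2 + 1 = 3.

3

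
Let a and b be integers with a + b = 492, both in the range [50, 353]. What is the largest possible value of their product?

With a + b fixed, ab peaks when the two are closest together.
Taking a = 246 and b = 246 (both in [50, 353]) gives ab = 60516.

60516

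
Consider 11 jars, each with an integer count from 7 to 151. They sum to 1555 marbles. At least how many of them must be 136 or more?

5

If only k of them are at least 136, the other 11 − k are at most 135, so the total is at most k·151 + (11 − k)·135.
This must reach 1555, so k·151 + (11 − k)·135 ≥ 1555, giving k ≥ 5.
Exactly 5 works: 5 values at 151 and 6 at 135 total 1565; lower one of the high values by 10 (still ≥ 136) to hit 1555.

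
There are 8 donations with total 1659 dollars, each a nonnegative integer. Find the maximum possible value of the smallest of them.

The 8 values sum to 1659, so their minimum is at most ⌊1659/8⌋ = 207.
Taking 5 copies of 207 and 3 copies of 208 gives exactly 1659, so 207 is attained.

207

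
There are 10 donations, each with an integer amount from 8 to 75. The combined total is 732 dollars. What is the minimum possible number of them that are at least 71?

7

If only k of them are at least 71, the other 10 − k are at most 70, so the total is at most k·75 + (10 − k)·70.
This must reach 732, so k·75 + (10 − k)·70 ≥ 732, giving k ≥ 7.
Exactly 7 works: 7 values at 75 and 3 at 70 total 735; lower one of the high values by 3 (still ≥ 71) to hit 732.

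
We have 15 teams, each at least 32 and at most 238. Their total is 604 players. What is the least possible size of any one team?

To make one team as small as possible, make the other 14 as large as possible.
The other 14 can take up 14 × 238 = 3332 ≥ 604 − 32, so one team can sit at its floor of 32.
Achievable: one at 32 and the other 14 totalling 572, which fits since 14 × 32 ≤ 572 ≤ 14 × 238.

32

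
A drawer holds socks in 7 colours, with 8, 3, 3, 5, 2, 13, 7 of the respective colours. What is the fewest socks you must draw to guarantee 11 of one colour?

In the worst case you take as many as possible of each colour without reaching 11: 8 + 3 + 3 + 5 + 2 + 10 + 7 = 38.
The next one must give 11 of some colour, so 38 + 1 = 39.

39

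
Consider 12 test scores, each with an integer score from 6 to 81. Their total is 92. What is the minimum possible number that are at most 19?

11

If only k of them are at most 19, the other 12 − k are at least 20, so the total is at least (12 − k)·20 + k·6.
This is ≤ 92, so (12 − k)·20 + 6k ≤ 92, which gives k ≥ 11.
Exactly 11 works: 11 values at 6 and 1 at 20 total 86; raise one of the low values by 6 (still ≤ 19) to hit 92.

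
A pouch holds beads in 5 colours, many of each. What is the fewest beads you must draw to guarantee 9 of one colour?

In the worst case you draw 8 of each of the 5 colours: 5 × 8 = 40.
One more forces 9 of some colour, so 40 + 1 = 41.

41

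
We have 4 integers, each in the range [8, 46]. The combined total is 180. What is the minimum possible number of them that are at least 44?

If only k of them are at least 44, the other 4 − k are at most 43, so the total is at most k·46 + (4 − k)·43.
This must reach 180, so k·46 + (4 − k)·43 ≥ 180, giving k ≥ 3.
Exactly 3 works: 3 values at 46 and 1 at 43 total 181; lower one of the high values by 1 (still ≥ 44) to hit 180.

3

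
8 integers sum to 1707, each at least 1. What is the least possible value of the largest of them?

214

The 8 values sum to 1707, so their maximum is at least ⌈1707/8⌉ = 214.
Achievable: 3 of them at 214 and 5 at 213 total 1707.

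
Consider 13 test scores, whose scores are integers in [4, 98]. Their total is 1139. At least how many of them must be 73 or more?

8

Suppose at most 13 − j of them reach 73; then j values are ≤ 72 and the rest ≤ 98.
The total is then ≤ 72·j + 98·(13 − j) = 1274 − 26j. For this to be ≥ 1139 we need j ≤ 5, so at least 13 − 5 = 8 must reach 73.
Exactly 8 works: 8 values at 98 and 5 at 72 total 1144; lower one of the high values by 5 (still ≥ 73) to hit 1139.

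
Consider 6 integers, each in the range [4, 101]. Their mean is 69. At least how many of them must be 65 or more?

1

The total is 6 × 69 = 414.
If only k of them are at least 65, the other 6 − k are at most 64, so the total is at most k·101 + (6 − k)·64.
This must reach 414, so k·101 + (6 − k)·64 ≥ 414, giving k ≥ 1.
Exactly 1 works: 1 value at 101 and 5 at 64 total 421; lower one of the high values by 7 (still ≥ 65) to hit 414.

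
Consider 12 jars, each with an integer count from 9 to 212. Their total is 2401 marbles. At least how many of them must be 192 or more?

Each value short of 192 is at most 191, costing at least 212 − 191 = 21 against the maximum total of 2544.
We can afford to lose at most 2544 − 2401 = 143, so at most ⌊143/21⌋ = 6 fall short, and at least 6 are ≥ 192.
Exactly 6 works: 6 values at 212 and 6 at 191 total 2418; lower one of the high values by 17 (still ≥ 192) to hit 2401.

6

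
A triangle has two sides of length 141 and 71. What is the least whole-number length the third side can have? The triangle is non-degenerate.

71

The third side must exceed |141 − 71| = 70.
The smallest integer above 70 is 71.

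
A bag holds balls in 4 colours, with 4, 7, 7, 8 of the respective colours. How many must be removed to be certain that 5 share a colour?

In the worst case you take as many as possible of each colour without reaching 5: 4 + 4 + 4 + 4 = 16.
The next one must give 5 of some colour, so 16 + 1 = 17.

17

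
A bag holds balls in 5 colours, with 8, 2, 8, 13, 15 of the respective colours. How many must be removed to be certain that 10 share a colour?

37

In the worst case you take as many as possible of each colour without reaching 10: 8 + 2 + 8 + 9 + 9 = 36.
The next one must give 10 of some colour, so 36 + 1 = 37.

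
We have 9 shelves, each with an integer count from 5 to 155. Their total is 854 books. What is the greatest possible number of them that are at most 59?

Suppose k of them are at most 59. Those contribute at most 59 each and the rest at most 155 each.
So the total is at most 59k + 155(9 − k) = 1395 − 96k. This must still be ≥ 854, so k ≤ 5.
k = 5 is achieved by 5 values at 59 and 4 at 155, total 915; lower one of the 155's by 61 (still > 59) to reach 854.

5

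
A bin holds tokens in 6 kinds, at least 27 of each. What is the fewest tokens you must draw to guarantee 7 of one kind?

In the worst case you draw 6 of each of the 6 kinds: 6 × 6 = 36.
One more forces 7 of some kind, so 36 + 1 = 37.

37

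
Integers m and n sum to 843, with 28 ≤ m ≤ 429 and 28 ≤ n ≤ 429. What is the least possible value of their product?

For a fixed sum, mn is smallest when m and n are as far apart as possible.
The extreme feasible split is m = 414, n = 429, giving mn = 177606.

177606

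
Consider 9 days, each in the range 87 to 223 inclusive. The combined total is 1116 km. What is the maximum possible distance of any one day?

223

To make one day as large as possible, make the other 8 as small as possible.
The other 8 contribute at least 8 × 87 = 696, leaving at most 1116 − 696 = 420.
But each day is capped at 223, so the maximum is 223.
Achievable: one at 223 and the other 8 totalling 893, which fits since 8 × 87 ≤ 893 ≤ 8 × 223.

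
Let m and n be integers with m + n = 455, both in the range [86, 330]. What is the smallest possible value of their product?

41250

Since m + n is fixed, pushing one of them to its bound minimizes the product.
At the endpoint m = 125, n = 455 − 125 = 330, so mn = 125 × 330 = 41250.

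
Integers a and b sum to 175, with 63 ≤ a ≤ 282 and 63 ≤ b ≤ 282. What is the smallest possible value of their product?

Since a + b is fixed, pushing one of them to its bound minimizes the product.
The extreme feasible split is a = 63, b = 112, giving ab = 7056.

7056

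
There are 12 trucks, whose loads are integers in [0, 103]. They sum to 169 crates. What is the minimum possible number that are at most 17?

3

Each value above 17 is at least 18, contributing at least 18 − 0 = 18 above the floor 0.
The sum exceeds the floor total 0 by 169, so at most ⌊169/18⌋ = 9 exceed 17, and at least 3 are ≤ 17.
Exactly 3 works: 3 values at 0 and 9 at 18 total 162; raise one of the low values by 7 (still ≤ 17) to hit 169.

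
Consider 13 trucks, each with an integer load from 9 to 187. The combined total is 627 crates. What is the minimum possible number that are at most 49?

If only k of them are at most 49, the other 13 − k are at least 50, so the total is at least (13 − k)·50 + k·9.
This is ≤ 627, so (13 − k)·50 + 9k ≤ 627, which gives k ≥ 1.
Exactly 1 works: 1 value at 9 and 12 at 50 total 609; raise one of the low values by 18 (still ≤ 49) to hit 627.

1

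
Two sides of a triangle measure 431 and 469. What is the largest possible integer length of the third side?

899

The third side must be less than 431 + 469 = 900.
The largest integer below 900 is 899.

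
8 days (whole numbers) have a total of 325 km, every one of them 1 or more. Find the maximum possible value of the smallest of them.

40

The 8 values sum to 325, so their minimum is at most ⌊325/8⌋ = 40.
Equality holds with 3 values of 40 and 5 values of 41.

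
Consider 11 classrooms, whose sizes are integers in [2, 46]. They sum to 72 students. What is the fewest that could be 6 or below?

If only k of them are at most 6, the other 11 − k are at least 7, so the total is at least (11 − k)·7 + k·2.
This is ≤ 72, so (11 − k)·7 + 2k ≤ 72, which gives k ≥ 1.
Exactly 1 works: 1 value at 2 and 10 at 7 total 72.

1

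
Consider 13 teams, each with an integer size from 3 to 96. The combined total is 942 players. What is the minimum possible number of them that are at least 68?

3

Suppose at most 13 − j of them reach 68; then j values are ≤ 67 and the rest ≤ 96.
The total is then ≤ 67·j + 96·(13 − j) = 1248 − 29j. For this to be ≥ 942 we need j ≤ 10, so at least 13 − 10 = 3 must reach 68.
Exactly 3 works: 3 values at 96 and 10 at 67 total 958; lower one of the high values by 16 (still ≥ 68) to hit 942.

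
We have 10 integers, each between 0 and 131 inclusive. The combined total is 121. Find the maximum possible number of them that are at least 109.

1

With k values at 109 or above and the rest at least 0, the sum is at least 0 + 109k.
Since the sum is 121, we need 109k ≤ 121, i.e. k ≤ 1.
k = 1 is achieved by 1 value at 109 and 9 at 0, total 109; add 12 to one value (staying below 109) to reach 121.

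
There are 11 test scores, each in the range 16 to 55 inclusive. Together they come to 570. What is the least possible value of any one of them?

20

To make one score as small as possible, make the other 10 as large as possible.
The other 10 contribute at most 10 × 55 = 550, leaving at least 570 − 550 = 20.
Since 20 ≥ 16, this is achievable: one at 20 and 10 at 55.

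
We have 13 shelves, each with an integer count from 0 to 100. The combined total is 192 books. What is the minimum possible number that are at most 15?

1

If only k of them are at most 15, the other 13 − k are at least 16, so the total is at least (13 − k)·16 + k·0.
This is ≤ 192, so (13 − k)·16 + 0k ≤ 192, which gives k ≥ 1.
Exactly 1 works: 1 value at 0 and 12 at 16 total 192.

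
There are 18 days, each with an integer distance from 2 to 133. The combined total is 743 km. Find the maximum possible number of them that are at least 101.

Suppose k of them are at least 101. Those contribute at least 101 each and the other 18 − k at least 2 each.
So the total is at least 101k + 2(18 − k) = 36 + 99k. This must be ≤ 743, giving k ≤ 7.
k = 7 is achieved by 7 values at 101 and 11 at 2, total 729; add 14 to one value (staying below 101) to reach 743.

7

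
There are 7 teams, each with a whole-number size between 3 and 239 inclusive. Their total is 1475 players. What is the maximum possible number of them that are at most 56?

Each value at 56 or below falls at least 239 − 56 = 183 short of the ceiling 239.
The ceiling total is 7 × 239 = 1673, and we need 1475, so at most ⌊(1673 − 1475)/183⌋ = 1 can be that low.
k = 1 is achieved by 1 value at 56 and 6 at 239, total 1490; lower one of the 239's by 15 (still > 56) to reach 1475.

1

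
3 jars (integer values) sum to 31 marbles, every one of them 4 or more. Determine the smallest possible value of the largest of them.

11

The average is 31/3 > 10, so not all 3 can be 10 or less; the largest is ≥ 11.
Taking 2 copies of 10 and 1 copy of 11 gives exactly 31, so 11 is attained.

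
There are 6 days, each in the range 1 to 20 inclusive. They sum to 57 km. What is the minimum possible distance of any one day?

To make one day as small as possible, make the other 5 as large as possible.
The other 5 can take up 5 × 20 = 100 ≥ 57 − 1, so one day can sit at its floor of 1.
Achievable: one at 1 and the other 5 totalling 56, which fits since 5 × 1 ≤ 56 ≤ 5 × 20.

1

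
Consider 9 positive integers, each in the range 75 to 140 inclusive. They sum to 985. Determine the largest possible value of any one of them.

To make one integer as large as possible, make the other 8 as small as possible.
The other 8 contribute at least 8 × 75 = 600, leaving at most 985 − 600 = 385.
But each integer is capped at 140, so the maximum is 140.
Achievable: one at 140 and the other 8 totalling 845, which fits since 8 × 75 ≤ 845 ≤ 8 × 140.

140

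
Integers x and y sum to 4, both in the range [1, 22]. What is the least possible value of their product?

Since x + y is fixed, pushing one of them to its bound minimizes the product.
The extreme feasible split is x = 1, y = 3, giving xy = 3.

3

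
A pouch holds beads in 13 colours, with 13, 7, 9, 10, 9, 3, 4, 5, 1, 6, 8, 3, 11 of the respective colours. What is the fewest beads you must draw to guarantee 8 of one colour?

72

In the worst case you take as many as possible of each colour without reaching 8: 7 + 7 + 7 + 7 + 7 + 3 + 4 + 5 + 1 + 6 + 7 + 3 + 7 = 71.
The next one must give 8 of some colour, so 71 + 1 = 72.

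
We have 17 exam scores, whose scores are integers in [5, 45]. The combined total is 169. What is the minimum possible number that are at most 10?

Let j be the number exceeding 10. Then the total is ≥ 11·j + 5·(17 − j) = 85 + 6j.
So 6j ≤ 84 and j ≤ 14; hence at least 17 − 14 = 3 are ≤ 10.
Exactly 3 works: 3 values at 5 and 14 at 11 total 169.

3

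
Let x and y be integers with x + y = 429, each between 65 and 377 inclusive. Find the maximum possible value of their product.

46010

For a fixed sum, the product xy is largest when x and y are as close as possible.
Taking x = 214 and y = 215 (both in [65, 377]) gives xy = 46010.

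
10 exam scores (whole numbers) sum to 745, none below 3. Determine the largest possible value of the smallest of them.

If every one of the 10 were at least 75, the total would be at least 10 × 75 = 750 > 745.
Achievable: 5 of them at 74 and 5 at 75 total 745.

74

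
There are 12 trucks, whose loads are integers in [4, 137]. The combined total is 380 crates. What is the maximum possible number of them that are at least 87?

With k values at 87 or above and the rest at least 4, the sum is at least 48 + 83k.
Since the sum is 380, we need 83k ≤ 332, i.e. k ≤ 4.
k = 4 is achieved by 4 values at 87 and 8 at 4, total 380.

4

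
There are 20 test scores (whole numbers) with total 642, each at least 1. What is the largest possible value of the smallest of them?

32

The 20 values sum to 642, so their minimum is at most ⌊642/20⌋ = 32.
Taking 18 copies of 32 and 2 copies of 33 gives exactly 642, so 32 is attained.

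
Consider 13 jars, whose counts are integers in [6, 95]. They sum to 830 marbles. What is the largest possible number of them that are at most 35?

Suppose k of them are at most 35. Those contribute at most 35 each and the rest at most 95 each.
So the total is at most 35k + 95(13 − k) = 1235 − 60k. This must still be ≥ 830, so k ≤ 6.
k = 6 is achieved by 6 values at 35 and 7 at 95, total 875; lower one of the 95's by 45 (still > 35) to reach 830.

6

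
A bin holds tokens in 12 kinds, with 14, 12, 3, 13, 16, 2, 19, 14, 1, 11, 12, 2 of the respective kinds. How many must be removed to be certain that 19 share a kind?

In the worst case you take as many as possible of each kind without reaching 19: 14 + 12 + 3 + 13 + 16 + 2 + 18 + 14 + 1 + 11 + 12 + 2 = 118.
The next one must give 19 of some kind, so 118 + 1 = 119.

119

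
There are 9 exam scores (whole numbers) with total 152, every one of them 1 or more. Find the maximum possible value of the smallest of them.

16

If every one of the 9 were at least 17, the total would be at least 9 × 17 = 153 > 152.
Equality holds with 1 value of 16 and 8 values of 17.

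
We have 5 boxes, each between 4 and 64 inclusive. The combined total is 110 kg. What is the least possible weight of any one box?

4

Minimizing one value means maximizing the remaining 4.
The other 4 can take up 4 × 64 = 256 ≥ 110 − 4, so one box can sit at its floor of 4.
Achievable: one at 4 and the other 4 totalling 106, which fits since 4 × 4 ≤ 106 ≤ 4 × 64.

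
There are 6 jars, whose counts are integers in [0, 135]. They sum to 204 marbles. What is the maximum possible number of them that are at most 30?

5

Each value at 30 or below falls at least 135 − 30 = 105 short of the ceiling 135.
The ceiling total is 6 × 135 = 810, and we need 204, so at most ⌊(810 − 204)/105⌋ = 5 can be that low.
k = 5 is achieved by 5 values at 30 and 1 at 135, total 285; lower one of the 135's by 81 (still > 30) to reach 204.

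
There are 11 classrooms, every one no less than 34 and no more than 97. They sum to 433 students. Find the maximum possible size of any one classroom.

Maximizing one value means minimizing the remaining 10.
The other 10 contribute at least 10 × 34 = 340, leaving at most 433 − 340 = 93.
Since 93 ≤ 97, this is achievable: one at 93 and 10 at 34.

93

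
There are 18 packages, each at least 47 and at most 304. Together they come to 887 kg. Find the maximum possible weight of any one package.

To make one package as large as possible, make the other 17 as small as possible.
The other 17 contribute at least 17 × 47 = 799, leaving at most 887 − 799 = 88.
Since 88 ≤ 304, this is achievable: one at 88 and 17 at 47.

88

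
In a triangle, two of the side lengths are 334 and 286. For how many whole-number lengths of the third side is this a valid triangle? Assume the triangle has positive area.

571

The triangle inequality gives |334 − 286| < c < 334 + 286, i.e. 48 < c < 620.
So c can be any integer from 49 to 619: 571 values.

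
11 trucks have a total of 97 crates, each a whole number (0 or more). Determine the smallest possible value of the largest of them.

If every one of the 11 were at most 8, the total would be at most 11 × 8 = 88 < 97.
Taking 2 copies of 8 and 9 copies of 9 gives exactly 97, so 9 is attained.

9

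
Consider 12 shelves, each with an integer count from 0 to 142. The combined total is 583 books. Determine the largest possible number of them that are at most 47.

Suppose k of them are at most 47. Those contribute at most 47 each and the rest at most 142 each.
So the total is at most 47k + 142(12 − k) = 1704 − 95k. This must still be ≥ 583, so k ≤ 11.
k = 11 is achieved by 11 values at 47 and 1 at 142, total 659; lower one of the 142's by 76 (still > 47) to reach 583.

11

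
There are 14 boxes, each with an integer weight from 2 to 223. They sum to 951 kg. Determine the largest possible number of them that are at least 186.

5

Suppose k of them are at least 186. Those contribute at least 186 each and the other 14 − k at least 2 each.
So the total is at least 186k + 2(14 − k) = 28 + 184k. This must be ≤ 951, giving k ≤ 5.
k = 5 is achieved by 5 values at 186 and 9 at 2, total 948; add 3 to one value (staying below 186) to reach 951.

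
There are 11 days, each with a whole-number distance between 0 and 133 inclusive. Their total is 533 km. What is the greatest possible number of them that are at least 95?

If k of the values are ≥ 95, the total is ≥ 95k + 0(11 − k).
Setting 95k + 0(11 − k) ≤ 533 gives 95k ≤ 533, so k ≤ 5.
k = 5 is achieved by 5 values at 95 and 6 at 0, total 475; add 58 to one value (staying below 95) to reach 533.

5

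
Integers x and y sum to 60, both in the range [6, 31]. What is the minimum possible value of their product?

899

For a fixed sum, xy is smallest when x and y are as far apart as possible.
At the endpoint x = 29, y = 60 − 29 = 31, so xy = 29 × 31 = 899.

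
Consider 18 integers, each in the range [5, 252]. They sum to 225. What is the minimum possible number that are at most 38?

If only k of them are at most 38, the other 18 − k are at least 39, so the total is at least (18 − k)·39 + k·5.
This is ≤ 225, so (18 − k)·39 + 5k ≤ 225, which gives k ≥ 15.
Exactly 15 works: 15 values at 5 and 3 at 39 total 192; raise one of the low values by 33 (still ≤ 38) to hit 225.

15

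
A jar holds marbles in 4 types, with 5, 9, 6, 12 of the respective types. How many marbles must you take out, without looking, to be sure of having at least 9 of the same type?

In the worst case you take as many as possible of each type without reaching 9: 5 + 8 + 6 + 8 = 27.
The next one must give 9 of some type, so 27 + 1 = 28.

28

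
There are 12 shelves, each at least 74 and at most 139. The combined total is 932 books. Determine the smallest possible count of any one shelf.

74

Minimizing one value means maximizing the remaining 11.
The other 11 can take up 11 × 139 = 1529 ≥ 932 − 74, so one shelf can sit at its floor of 74.
Achievable: one at 74 and the other 11 totalling 858, which fits since 11 × 74 ≤ 858 ≤ 11 × 139.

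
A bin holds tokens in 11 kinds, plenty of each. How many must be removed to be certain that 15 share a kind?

You could draw 14 of every kind without reaching 15 of any — 154 in all.
One more forces 15 of some kind, so 154 + 1 = 155.

155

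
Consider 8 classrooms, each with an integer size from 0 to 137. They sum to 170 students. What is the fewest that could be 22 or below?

1

If only k of them are at most 22, the other 8 − k are at least 23, so the total is at least (8 − k)·23 + k·0.
This is ≤ 170, so (8 − k)·23 + 0k ≤ 170, which gives k ≥ 1.
Exactly 1 works: 1 value at 0 and 7 at 23 total 161; raise one of the low values by 9 (still ≤ 22) to hit 170.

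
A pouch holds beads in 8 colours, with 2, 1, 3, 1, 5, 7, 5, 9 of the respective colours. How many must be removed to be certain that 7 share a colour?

In the worst case you take as many as possible of each colour without reaching 7: 2 + 1 + 3 + 1 + 5 + 6 + 5 + 6 = 29.
The next one must give 7 of some colour, so 29 + 1 = 30.

30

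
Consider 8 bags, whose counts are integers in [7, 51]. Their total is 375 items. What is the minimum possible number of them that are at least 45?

If only k of them are at least 45, the other 8 − k are at most 44, so the total is at most k·51 + (8 − k)·44.
This must reach 375, so k·51 + (8 − k)·44 ≥ 375, giving k ≥ 4.
Exactly 4 works: 4 values at 51 and 4 at 44 total 380; lower one of the high values by 5 (still ≥ 45) to hit 375.

4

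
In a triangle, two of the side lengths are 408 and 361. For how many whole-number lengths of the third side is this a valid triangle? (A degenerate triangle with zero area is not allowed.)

721

The triangle inequality gives |408 − 361| < c < 408 + 361, i.e. 47 < c < 769.
So c can be any integer from 48 to 768: 721 values.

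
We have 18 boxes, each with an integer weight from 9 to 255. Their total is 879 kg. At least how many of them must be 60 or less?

If only k of them are at most 60, the other 18 − k are at least 61, so the total is at least (18 − k)·61 + k·9.
This is ≤ 879, so (18 − k)·61 + 9k ≤ 879, which gives k ≥ 5.
Exactly 5 works: 5 values at 9 and 13 at 61 total 838; raise one of the low values by 41 (still ≤ 60) to hit 879.

5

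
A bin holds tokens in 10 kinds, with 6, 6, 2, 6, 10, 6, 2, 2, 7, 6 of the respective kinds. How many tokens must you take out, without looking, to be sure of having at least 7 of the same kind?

In the worst case you take as many as possible of each kind without reaching 7: 6 + 6 + 2 + 6 + 6 + 6 + 2 + 2 + 6 + 6 = 48.
The next one must give 7 of some kind, so 48 + 1 = 49.

49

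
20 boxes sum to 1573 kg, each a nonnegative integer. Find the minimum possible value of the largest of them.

79

If every one of the 20 were at most 78, the total would be at most 20 × 78 = 1560 < 1573.
Equality holds with 13 values of 79 and 7 values of 78.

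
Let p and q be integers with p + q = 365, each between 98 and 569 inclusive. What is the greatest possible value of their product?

For a fixed sum, the product pq is largest when p and q are as close as possible.
Taking p = 182 and q = 183 (both in [98, 569]) gives pq = 33306.

33306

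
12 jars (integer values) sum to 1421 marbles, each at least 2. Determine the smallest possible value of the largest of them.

The average is 1421/12 > 118, so not all 12 can be 118 or less; the largest is ≥ 119.
Achievable: 5 of them at 119 and 7 at 118 total 1421.

119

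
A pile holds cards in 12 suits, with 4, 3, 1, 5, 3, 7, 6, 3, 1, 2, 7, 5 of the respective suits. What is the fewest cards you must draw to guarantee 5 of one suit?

In the worst case you take as many as possible of each suit without reaching 5: 4 + 3 + 1 + 4 + 3 + 4 + 4 + 3 + 1 + 2 + 4 + 4 = 37.
The next one must give 5 of some suit, so 37 + 1 = 38.

38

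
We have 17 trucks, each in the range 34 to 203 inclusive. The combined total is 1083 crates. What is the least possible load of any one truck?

Minimizing one value means maximizing the remaining 16.
The other 16 can take up 16 × 203 = 3248 ≥ 1083 − 34, so one truck can sit at its floor of 34.
Achievable: one at 34 and the other 16 totalling 1049, which fits since 16 × 34 ≤ 1049 ≤ 16 × 203.

34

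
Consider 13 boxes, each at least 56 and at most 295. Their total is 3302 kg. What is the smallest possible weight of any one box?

56

Minimizing one value means maximizing the remaining 12.
The other 12 can take up 12 × 295 = 3540 ≥ 3302 − 56, so one box can sit at its floor of 56.
Achievable: one at 56 and the other 12 totalling 3246, which fits since 12 × 56 ≤ 3246 ≤ 12 × 295.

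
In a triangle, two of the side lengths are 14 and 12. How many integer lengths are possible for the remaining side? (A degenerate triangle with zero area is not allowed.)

The triangle inequality gives |14 − 12| < c < 14 + 12, i.e. 2 < c < 26.
So c can be any integer from 3 to 25: 23 values.

23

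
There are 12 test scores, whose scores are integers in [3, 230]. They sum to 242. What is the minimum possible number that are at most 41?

7

If only k of them are at most 41, the other 12 − k are at least 42, so the total is at least (12 − k)·42 + k·3.
This is ≤ 242, so (12 − k)·42 + 3k ≤ 242, which gives k ≥ 7.
Exactly 7 works: 7 values at 3 and 5 at 42 total 231; raise one of the low values by 11 (still ≤ 41) to hit 242.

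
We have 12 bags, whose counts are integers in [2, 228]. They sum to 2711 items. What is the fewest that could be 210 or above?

11

If only k of them are at least 210, the other 12 − k are at most 209, so the total is at most k·228 + (12 − k)·209.
This must reach 2711, so k·228 + (12 − k)·209 ≥ 2711, giving k ≥ 11.
Exactly 11 works: 11 values at 228 and 1 at 209 total 2717; lower one of the high values by 6 (still ≥ 210) to hit 2711.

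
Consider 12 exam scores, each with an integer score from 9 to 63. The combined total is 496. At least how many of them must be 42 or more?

1

Each value short of 42 is at most 41, costing at least 63 − 41 = 22 against the maximum total of 756.
We can afford to lose at most 756 − 496 = 260, so at most ⌊260/22⌋ = 11 fall short, and at least 1 are ≥ 42.
Exactly 1 works: 1 value at 63 and 11 at 41 total 514; lower one of the high values by 18 (still ≥ 42) to hit 496.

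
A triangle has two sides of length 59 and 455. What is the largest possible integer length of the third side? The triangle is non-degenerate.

The third side must be less than 59 + 455 = 514.
The largest integer below 514 is 513.

513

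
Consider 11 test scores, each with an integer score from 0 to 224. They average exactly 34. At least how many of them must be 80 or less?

The total is 11 × 34 = 374.
Each value above 80 is at least 81, contributing at least 81 − 0 = 81 above the floor 0.
The sum exceeds the floor total 0 by 374, so at most ⌊374/81⌋ = 4 exceed 80, and at least 7 are ≤ 80.
Exactly 7 works: 7 values at 0 and 4 at 81 total 324; raise one of the low values by 50 (still ≤ 80) to hit 374.

7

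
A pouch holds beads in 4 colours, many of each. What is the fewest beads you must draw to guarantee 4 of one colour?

In the worst case you draw 3 of each of the 4 colours: 4 × 3 = 12.
One more forces 4 of some colour, so 12 + 1 = 13.

13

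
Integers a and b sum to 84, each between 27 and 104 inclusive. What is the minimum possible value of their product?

Since a + b is fixed, pushing one of them to its bound minimizes the product.
At the endpoint a = 27, b = 84 − 27 = 57, so ab = 27 × 57 = 1539.

1539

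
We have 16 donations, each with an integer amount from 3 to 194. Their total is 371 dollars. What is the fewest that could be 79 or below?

12

Each value above 79 is at least 80, contributing at least 80 − 3 = 77 above the floor 3.
The sum exceeds the floor total 48 by 323, so at most ⌊323/77⌋ = 4 exceed 79, and at least 12 are ≤ 79.
Exactly 12 works: 12 values at 3 and 4 at 80 total 356; raise one of the low values by 15 (still ≤ 79) to hit 371.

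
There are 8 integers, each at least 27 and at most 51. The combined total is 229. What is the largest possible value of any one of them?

Maximizing one value means minimizing the remaining 7.
The other 7 contribute at least 7 × 27 = 189, leaving at most 229 − 189 = 40.
Since 40 ≤ 51, this is achievable: one at 40 and 7 at 27.

40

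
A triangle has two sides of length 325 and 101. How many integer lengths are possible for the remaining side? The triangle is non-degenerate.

201

The triangle inequality gives |325 − 101| < c < 325 + 101, i.e. 224 < c < 426.
So c can be any integer from 225 to 425: 201 values.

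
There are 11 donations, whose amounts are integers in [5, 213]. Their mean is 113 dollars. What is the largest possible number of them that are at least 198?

6

The total is 11 × 113 = 1243.
With k values at 198 or above and the rest at least 5, the sum is at least 55 + 193k.
Since the sum is 1243, we need 193k ≤ 1188, i.e. k ≤ 6.
k = 6 is achieved by 6 values at 198 and 5 at 5, total 1213; add 30 to one value (staying below 198) to reach 1243.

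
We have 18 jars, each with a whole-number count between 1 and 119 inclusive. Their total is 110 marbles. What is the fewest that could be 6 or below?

If only k of them are at most 6, the other 18 − k are at least 7, so the total is at least (18 − k)·7 + k·1.
This is ≤ 110, so (18 − k)·7 + 1k ≤ 110, which gives k ≥ 3.
Exactly 3 works: 3 values at 1 and 15 at 7 total 108; raise one of the low values by 2 (still ≤ 6) to hit 110.

3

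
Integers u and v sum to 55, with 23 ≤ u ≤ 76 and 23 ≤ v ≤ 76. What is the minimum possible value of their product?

736

For a fixed sum, uv is smallest when u and v are as far apart as possible.
At the endpoint u = 23, v = 55 − 23 = 32, so uv = 23 × 32 = 736.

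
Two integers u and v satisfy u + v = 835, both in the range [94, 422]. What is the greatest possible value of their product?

174306

uv = u(835 − u) is maximized when u is as near 835/2 as the bounds allow.
Taking u = 417 and v = 418 (both in [94, 422]) gives uv = 174306.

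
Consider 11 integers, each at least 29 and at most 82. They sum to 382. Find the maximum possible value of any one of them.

To make one integer as large as possible, make the other 10 as small as possible.
The other 10 contribute at least 10 × 29 = 290, leaving at most 382 − 290 = 92.
But each integer is capped at 82, so the maximum is 82.
Achievable: one at 82 and the other 10 totalling 300, which fits since 10 × 29 ≤ 300 ≤ 10 × 82.

82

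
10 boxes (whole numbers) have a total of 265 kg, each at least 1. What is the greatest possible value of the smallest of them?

The 10 values sum to 265, so their minimum is at most ⌊265/10⌋ = 26.
Equality holds with 5 values of 26 and 5 values of 27.

26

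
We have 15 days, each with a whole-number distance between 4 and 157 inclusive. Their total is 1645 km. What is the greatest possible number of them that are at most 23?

5

Suppose k of them are at most 23. Those contribute at most 23 each and the rest at most 157 each.
So the total is at most 23k + 157(15 − k) = 2355 − 134k. This must still be ≥ 1645, so k ≤ 5.
k = 5 is achieved by 5 values at 23 and 10 at 157, total 1685; lower one of the 157's by 40 (still > 23) to reach 1645.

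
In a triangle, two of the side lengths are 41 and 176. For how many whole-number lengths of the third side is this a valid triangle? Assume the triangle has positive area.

The triangle inequality gives |41 − 176| < c < 41 + 176, i.e. 135 < c < 217.
So c can be any integer from 136 to 216: 81 values.

81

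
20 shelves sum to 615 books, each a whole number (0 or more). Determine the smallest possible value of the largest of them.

If every one of the 20 were at most 30, the total would be at most 20 × 30 = 600 < 615.
Equality holds with 15 values of 31 and 5 values of 30.

31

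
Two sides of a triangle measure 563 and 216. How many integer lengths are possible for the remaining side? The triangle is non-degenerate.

431

The triangle inequality gives |563 − 216| < c < 563 + 216, i.e. 347 < c < 779.
So c can be any integer from 348 to 778: 431 values.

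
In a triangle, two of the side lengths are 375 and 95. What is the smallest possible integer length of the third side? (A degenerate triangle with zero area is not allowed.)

The third side must exceed |375 − 95| = 280.
The smallest integer above 280 is 281.

281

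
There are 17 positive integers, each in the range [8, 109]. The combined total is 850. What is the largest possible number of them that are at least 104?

7

Suppose k of them are at least 104. Those contribute at least 104 each and the other 17 − k at least 8 each.
So the total is at least 104k + 8(17 − k) = 136 + 96k. This must be ≤ 850, giving k ≤ 7.
k = 7 is achieved by 7 values at 104 and 10 at 8, total 808; add 42 to one value (staying below 104) to reach 850.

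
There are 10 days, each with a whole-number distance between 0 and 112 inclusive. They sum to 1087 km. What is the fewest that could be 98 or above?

8

If only k of them are at least 98, the other 10 − k are at most 97, so the total is at most k·112 + (10 − k)·97.
This must reach 1087, so k·112 + (10 − k)·97 ≥ 1087, giving k ≥ 8.
Exactly 8 works: 8 values at 112 and 2 at 97 total 1090; lower one of the high values by 3 (still ≥ 98) to hit 1087.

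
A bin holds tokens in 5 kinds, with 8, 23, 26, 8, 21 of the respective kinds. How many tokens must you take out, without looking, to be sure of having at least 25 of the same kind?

85

In the worst case you take as many as possible of each kind without reaching 25: 8 + 23 + 24 + 8 + 21 = 84.
The next one must give 25 of some kind, so 84 + 1 = 85.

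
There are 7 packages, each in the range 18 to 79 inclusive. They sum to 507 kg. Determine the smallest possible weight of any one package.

33

To make one package as small as possible, make the other 6 as large as possible.
The other 6 contribute at most 6 × 79 = 474, leaving at least 507 − 474 = 33.
Since 33 ≥ 18, this is achievable: one at 33 and 6 at 79.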